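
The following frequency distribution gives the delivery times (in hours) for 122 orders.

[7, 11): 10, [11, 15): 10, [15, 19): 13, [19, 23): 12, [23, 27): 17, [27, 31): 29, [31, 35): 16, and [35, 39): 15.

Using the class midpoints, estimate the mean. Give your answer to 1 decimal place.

24.9

Midpoints: 9, 13, 17, 21, 25, 29, 33, 37
Σfm = 10×9 + 10×13 + 13×17 + 12×21 + 17×25 + 29×29 + 16×33 + 15×37 = 3042
n = Σf = 122
Mean = 3042 / 122 = 24.9344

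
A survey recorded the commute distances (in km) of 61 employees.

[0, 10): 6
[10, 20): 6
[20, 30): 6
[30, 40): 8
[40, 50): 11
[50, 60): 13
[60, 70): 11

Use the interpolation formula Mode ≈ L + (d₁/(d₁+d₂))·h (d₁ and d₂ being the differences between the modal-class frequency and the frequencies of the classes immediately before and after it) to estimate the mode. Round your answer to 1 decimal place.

55.0

Modal class: [50, 60) (highest frequency 13).
d₁ = 13 − 11 = 2, d₂ = 13 − 11 = 2
Mode ≈ 50 + (2/(2+2)) × 10 = 50 + 5.0000 = 55.0000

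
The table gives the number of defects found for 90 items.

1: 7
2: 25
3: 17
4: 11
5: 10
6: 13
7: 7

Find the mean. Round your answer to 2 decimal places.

3.66

Values: 1, 2, 3, 4, 5, 6, 7
Σfx = 7×1 + 25×2 + 17×3 + 11×4 + 10×5 + 13×6 + 7×7 = 329
n = Σf = 90
Mean = 329 / 90 = 3.6556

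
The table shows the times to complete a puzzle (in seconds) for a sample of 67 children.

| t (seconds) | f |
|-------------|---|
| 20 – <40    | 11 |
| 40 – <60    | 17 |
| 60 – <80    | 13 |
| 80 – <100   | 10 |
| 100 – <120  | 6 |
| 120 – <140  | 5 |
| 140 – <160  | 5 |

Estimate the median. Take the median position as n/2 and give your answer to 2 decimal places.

68.46

Cumulative frequencies: 11, 28, 41, 51, 57, 62, 67
n = 67; position = n/2 = 33.5.
This falls in the class 60 – <80: L = 60, F = 28, f = 13, h = 20.
Median ≈ 60 + ((33.5 − 28) / 13) × 20 = 68.4615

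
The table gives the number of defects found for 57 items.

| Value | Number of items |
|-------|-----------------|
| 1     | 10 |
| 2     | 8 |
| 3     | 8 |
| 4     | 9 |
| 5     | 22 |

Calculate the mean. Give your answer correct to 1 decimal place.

Values: 1, 2, 3, 4, 5
Σfx = 10×1 + 8×2 + 8×3 + 9×4 + 22×5 = 196
n = Σf = 57
Mean = 196 / 57 = 3.4386

3.4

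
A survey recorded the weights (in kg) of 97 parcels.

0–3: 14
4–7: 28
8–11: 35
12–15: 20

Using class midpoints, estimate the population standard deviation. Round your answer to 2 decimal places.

Midpoints: 1.5, 5.5, 9.5, 13.5
n = 97, Σfm = 777.5, mean = 8.0155
Σfm² = 7682.25
Σf(m − x̄)² = Σfm² − (Σfm)²/n = 7682.25 − 777.5²/97 = 1450.2268
Population variance = 1450.2268 / 97 = 14.9508
Standard deviation = √14.9508 = 3.8666

3.87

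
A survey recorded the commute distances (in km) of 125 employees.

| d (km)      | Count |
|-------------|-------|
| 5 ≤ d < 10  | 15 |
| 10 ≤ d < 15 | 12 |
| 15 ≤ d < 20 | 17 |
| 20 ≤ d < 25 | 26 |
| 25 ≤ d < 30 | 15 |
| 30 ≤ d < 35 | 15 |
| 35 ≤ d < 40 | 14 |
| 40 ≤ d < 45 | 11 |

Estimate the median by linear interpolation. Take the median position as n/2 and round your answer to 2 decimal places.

23.56

Cumulative frequencies: 15, 27, 44, 70, 85, 100, 114, 125
n = 125; position = n/2 = 62.5.
This falls in the class 20 ≤ d < 25: L = 20, F = 44, f = 26, h = 5.
Median ≈ 20 + ((62.5 − 44) / 26) × 5 = 23.5577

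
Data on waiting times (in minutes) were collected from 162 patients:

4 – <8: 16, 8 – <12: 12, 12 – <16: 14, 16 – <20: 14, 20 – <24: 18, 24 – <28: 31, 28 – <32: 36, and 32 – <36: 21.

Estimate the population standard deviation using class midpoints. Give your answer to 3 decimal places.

Midpoints: 6, 10, 14, 18, 22, 26, 30, 34
n = 162, Σfm = 3660, mean = 22.5926
Σfm² = 95400
Σf(m − x̄)² = Σfm² − (Σfm)²/n = 95400 − 3660²/162 = 12711.1111
Population variance = 12711.1111 / 162 = 78.4636
Standard deviation = √78.4636 = 8.8580

8.858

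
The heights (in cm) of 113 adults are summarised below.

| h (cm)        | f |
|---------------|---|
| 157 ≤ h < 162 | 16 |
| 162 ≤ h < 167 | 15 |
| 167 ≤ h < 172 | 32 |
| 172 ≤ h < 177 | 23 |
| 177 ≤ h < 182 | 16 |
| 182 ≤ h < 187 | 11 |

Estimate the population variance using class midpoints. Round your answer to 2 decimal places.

55.34

Midpoints: 159.5, 164.5, 169.5, 174.5, 179.5, 184.5
n = 113, Σfm = 19358.5, mean = 171.3142
Σfm² = 3322638.25
Σf(m − x̄)² = Σfm² − (Σfm)²/n = 3322638.25 − 19358.5²/113 = 6253.0973
Population variance = 6253.0973 / 113 = 55.3371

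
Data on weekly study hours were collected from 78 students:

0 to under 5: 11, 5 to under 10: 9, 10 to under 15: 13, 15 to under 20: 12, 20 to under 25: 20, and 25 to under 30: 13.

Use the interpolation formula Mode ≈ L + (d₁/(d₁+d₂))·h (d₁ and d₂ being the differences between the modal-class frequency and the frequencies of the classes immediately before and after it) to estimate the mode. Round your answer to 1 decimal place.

Modal class: 20 to under 25 (highest frequency 20).
d₁ = 20 − 12 = 8, d₂ = 20 − 13 = 7
Mode ≈ 20 + (8/(8+7)) × 5 = 20 + 2.6667 = 22.6667

22.7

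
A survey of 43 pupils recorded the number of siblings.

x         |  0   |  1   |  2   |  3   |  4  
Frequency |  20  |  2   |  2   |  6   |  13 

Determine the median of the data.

Cumulative frequencies: 20, 22, 24, 30, 43
n = 43, so the median is the value in position (n+1)/2 = 22.
Position 22 falls at value 1.

1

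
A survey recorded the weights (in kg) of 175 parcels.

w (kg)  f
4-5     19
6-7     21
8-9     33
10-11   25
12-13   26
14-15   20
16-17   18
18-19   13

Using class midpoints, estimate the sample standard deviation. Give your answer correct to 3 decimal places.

Midpoints: 4.5, 6.5, 8.5, 10.5, 12.5, 14.5, 16.5, 18.5
n = 175, Σfm = 1917.5, mean = 10.9571
Σfm² = 24029.75
Σf(m − x̄)² = Σfm² − (Σfm)²/n = 24029.75 − 1917.5²/175 = 3019.4286
Sample variance = 3019.4286 / 174 = 17.3530
Standard deviation = √17.3530 = 4.1657

4.166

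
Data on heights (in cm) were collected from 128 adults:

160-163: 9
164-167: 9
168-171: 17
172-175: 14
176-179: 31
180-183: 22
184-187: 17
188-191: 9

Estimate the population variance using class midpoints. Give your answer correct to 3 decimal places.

Midpoints: 161.5, 165.5, 169.5, 173.5, 177.5, 181.5, 185.5, 189.5
n = 128, Σfm = 22608, mean = 176.6250
Σfm² = 4000688
Σf(m − x̄)² = Σfm² − (Σfm)²/n = 4000688 − 22608²/128 = 7550.0000
Population variance = 7550.0000 / 128 = 58.9844

58.984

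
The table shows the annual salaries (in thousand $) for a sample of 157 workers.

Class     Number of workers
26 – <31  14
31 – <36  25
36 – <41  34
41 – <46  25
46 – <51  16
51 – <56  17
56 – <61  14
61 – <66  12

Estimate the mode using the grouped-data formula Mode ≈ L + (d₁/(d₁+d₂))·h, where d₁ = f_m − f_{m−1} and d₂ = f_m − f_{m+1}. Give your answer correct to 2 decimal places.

38.50

Modal class: 36 – <41 (highest frequency 34).
d₁ = 34 − 25 = 9, d₂ = 34 − 25 = 9
Mode ≈ 36 + (9/(9+9)) × 5 = 36 + 2.5000 = 38.5000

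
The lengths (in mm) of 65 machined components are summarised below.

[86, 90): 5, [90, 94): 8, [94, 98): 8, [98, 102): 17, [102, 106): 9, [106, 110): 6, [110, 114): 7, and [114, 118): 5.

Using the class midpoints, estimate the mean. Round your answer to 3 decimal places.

101.415

Midpoints: 88, 92, 96, 100, 104, 108, 112, 116
Σfm = 5×88 + 8×92 + 8×96 + 17×100 + 9×104 + 6×108 + 7×112 + 5×116 = 6592
n = Σf = 65
Mean = 6592 / 65 = 101.4154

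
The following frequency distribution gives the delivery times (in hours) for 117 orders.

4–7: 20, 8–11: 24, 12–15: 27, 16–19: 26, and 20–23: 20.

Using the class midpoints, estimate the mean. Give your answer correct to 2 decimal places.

13.57

Midpoints: 5.5, 9.5, 13.5, 17.5, 21.5
Σfm = 20×5.5 + 24×9.5 + 27×13.5 + 26×17.5 + 20×21.5 = 1587.5
n = Σf = 117
Mean = 1587.5 / 117 = 13.5684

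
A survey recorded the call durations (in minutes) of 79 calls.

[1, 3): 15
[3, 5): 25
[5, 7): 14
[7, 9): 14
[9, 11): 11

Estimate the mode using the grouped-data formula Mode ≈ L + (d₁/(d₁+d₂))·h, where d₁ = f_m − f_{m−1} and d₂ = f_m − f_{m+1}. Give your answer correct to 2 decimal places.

Modal class: [3, 5) (highest frequency 25).
d₁ = 25 − 15 = 10, d₂ = 25 − 14 = 11
Mode ≈ 3 + (10/(10+11)) × 2 = 3 + 0.9524 = 3.9524

3.95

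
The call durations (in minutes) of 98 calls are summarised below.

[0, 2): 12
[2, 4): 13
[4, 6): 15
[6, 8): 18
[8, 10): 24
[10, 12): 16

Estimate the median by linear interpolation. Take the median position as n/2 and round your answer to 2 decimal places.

7.00

Cumulative frequencies: 12, 25, 40, 58, 82, 98
n = 98; position = n/2 = 49.
This falls in the class [6, 8): L = 6, F = 40, f = 18, h = 2.
Median ≈ 6 + ((49 − 40) / 18) × 2 = 7.0000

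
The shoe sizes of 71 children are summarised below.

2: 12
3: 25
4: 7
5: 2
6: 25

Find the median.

3

Cumulative frequencies: 12, 37, 44, 46, 71
n = 71, so the median is the value in position (n+1)/2 = 36.
Position 36 falls at value 3.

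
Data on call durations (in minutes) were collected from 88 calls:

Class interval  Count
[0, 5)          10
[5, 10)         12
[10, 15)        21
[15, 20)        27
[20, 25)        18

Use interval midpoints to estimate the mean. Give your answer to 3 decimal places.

14.261

Midpoints: 2.5, 7.5, 12.5, 17.5, 22.5
Σfm = 10×2.5 + 12×7.5 + 21×12.5 + 27×17.5 + 18×22.5 = 1255
n = Σf = 88
Mean = 1255 / 88 = 14.2614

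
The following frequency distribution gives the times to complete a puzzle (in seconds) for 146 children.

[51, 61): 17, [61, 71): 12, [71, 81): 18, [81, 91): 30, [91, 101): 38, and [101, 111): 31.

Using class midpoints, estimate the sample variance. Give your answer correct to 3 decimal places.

262.527

Midpoints: 56, 66, 76, 86, 96, 106
n = 146, Σfm = 12626, mean = 86.4795
Σfm² = 1129956
Σf(m − x̄)² = Σfm² − (Σfm)²/n = 1129956 − 12626²/146 = 38066.4384
Sample variance = 38066.4384 / 145 = 262.5272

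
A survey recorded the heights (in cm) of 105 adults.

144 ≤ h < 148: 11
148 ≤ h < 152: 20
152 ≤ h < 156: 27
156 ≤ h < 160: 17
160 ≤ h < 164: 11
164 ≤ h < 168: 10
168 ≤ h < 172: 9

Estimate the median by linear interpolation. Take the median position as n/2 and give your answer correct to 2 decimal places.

155.19

Cumulative frequencies: 11, 31, 58, 75, 86, 96, 105
n = 105; position = n/2 = 52.5.
This falls in the class 152 ≤ h < 156: L = 152, F = 31, f = 27, h = 4.
Median ≈ 152 + ((52.5 − 31) / 27) × 4 = 155.1852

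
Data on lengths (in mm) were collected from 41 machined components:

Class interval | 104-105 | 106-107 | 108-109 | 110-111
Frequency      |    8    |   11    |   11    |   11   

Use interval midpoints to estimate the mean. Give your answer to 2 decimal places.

107.72

Midpoints: 104.5, 106.5, 108.5, 110.5
Σfm = 8×104.5 + 11×106.5 + 11×108.5 + 11×110.5 = 4416.5
n = Σf = 41
Mean = 4416.5 / 41 = 107.7195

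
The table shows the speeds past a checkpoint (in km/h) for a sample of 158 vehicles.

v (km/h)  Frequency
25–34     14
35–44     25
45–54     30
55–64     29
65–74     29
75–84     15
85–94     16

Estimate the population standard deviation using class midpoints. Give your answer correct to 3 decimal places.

Midpoints: 29.5, 39.5, 49.5, 59.5, 69.5, 79.5, 89.5
n = 158, Σfm = 9251, mean = 58.5506
Σfm² = 590409.5
Σf(m − x̄)² = Σfm² − (Σfm)²/n = 590409.5 − 9251²/158 = 48757.5949
Population variance = 48757.5949 / 158 = 308.5924
Standard deviation = √308.5924 = 17.5668

17.567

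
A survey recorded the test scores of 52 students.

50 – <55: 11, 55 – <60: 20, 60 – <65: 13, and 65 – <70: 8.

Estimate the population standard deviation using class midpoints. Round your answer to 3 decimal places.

4.892

Midpoints: 52.5, 57.5, 62.5, 67.5
n = 52, Σfm = 3080, mean = 59.2308
Σfm² = 183675
Σf(m − x̄)² = Σfm² − (Σfm)²/n = 183675 − 3080²/52 = 1244.2308
Population variance = 1244.2308 / 52 = 23.9275
Standard deviation = √23.9275 = 4.8916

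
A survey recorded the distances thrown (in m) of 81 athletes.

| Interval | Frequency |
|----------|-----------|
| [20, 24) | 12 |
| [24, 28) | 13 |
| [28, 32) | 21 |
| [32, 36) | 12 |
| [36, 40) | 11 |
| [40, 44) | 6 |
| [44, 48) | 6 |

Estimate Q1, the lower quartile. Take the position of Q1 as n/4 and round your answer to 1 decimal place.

26.5

Cumulative frequencies: 12, 25, 46, 58, 69, 75, 81
n = 81; position = n/4 = 20.25.
This falls in the class [24, 28): L = 24, F = 12, f = 13, h = 4.
Lower quartile ≈ 24 + ((20.25 − 12) / 13) × 4 = 26.5385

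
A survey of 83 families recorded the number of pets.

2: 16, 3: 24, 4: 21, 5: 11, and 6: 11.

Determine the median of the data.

4

Cumulative frequencies: 16, 40, 61, 72, 83
n = 83, so the median is the value in position (n+1)/2 = 42.
Position 42 falls at value 4.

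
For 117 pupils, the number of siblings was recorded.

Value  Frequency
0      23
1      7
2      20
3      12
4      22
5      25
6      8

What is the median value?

Cumulative frequencies: 23, 30, 50, 62, 84, 109, 117
n = 117, so the median is the value in position (n+1)/2 = 59.
Position 59 falls at value 3.

3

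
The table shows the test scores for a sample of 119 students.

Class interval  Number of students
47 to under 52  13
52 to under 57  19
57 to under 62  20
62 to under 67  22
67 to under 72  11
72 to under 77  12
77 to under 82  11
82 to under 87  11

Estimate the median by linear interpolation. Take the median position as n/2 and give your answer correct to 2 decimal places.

63.70

Cumulative frequencies: 13, 32, 52, 74, 85, 97, 108, 119
n = 119; position = n/2 = 59.5.
This falls in the class 62 to under 67: L = 62, F = 52, f = 22, h = 5.
Median ≈ 62 + ((59.5 − 52) / 22) × 5 = 63.7045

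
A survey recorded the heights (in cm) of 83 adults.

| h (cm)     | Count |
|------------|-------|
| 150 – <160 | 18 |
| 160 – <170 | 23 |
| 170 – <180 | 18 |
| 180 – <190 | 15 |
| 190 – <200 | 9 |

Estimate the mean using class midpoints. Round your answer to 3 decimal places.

Midpoints: 155, 165, 175, 185, 195
Σfm = 18×155 + 23×165 + 18×175 + 15×185 + 9×195 = 14265
n = Σf = 83
Mean = 14265 / 83 = 171.8675

171.867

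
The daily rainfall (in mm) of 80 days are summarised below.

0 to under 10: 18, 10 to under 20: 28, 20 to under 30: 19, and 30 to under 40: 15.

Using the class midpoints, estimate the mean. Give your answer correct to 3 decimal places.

Midpoints: 5, 15, 25, 35
Σfm = 18×5 + 28×15 + 19×25 + 15×35 = 1510
n = Σf = 80
Mean = 1510 / 80 = 18.8750

18.875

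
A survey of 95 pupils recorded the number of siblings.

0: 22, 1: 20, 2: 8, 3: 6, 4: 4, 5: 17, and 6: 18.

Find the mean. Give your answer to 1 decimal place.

2.8

Values: 0, 1, 2, 3, 4, 5, 6
Σfx = 22×0 + 20×1 + 8×2 + 6×3 + 4×4 + 17×5 + 18×6 = 263
n = Σf = 95
Mean = 263 / 95 = 2.7684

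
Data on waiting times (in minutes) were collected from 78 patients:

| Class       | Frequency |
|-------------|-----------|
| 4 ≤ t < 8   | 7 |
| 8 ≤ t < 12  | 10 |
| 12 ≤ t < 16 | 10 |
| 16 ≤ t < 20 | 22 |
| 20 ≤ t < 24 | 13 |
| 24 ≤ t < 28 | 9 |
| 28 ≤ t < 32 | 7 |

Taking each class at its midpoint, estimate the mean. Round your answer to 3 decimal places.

Midpoints: 6, 10, 14, 18, 22, 26, 30
Σfm = 7×6 + 10×10 + 10×14 + 22×18 + 13×22 + 9×26 + 7×30 = 1408
n = Σf = 78
Mean = 1408 / 78 = 18.0513

18.051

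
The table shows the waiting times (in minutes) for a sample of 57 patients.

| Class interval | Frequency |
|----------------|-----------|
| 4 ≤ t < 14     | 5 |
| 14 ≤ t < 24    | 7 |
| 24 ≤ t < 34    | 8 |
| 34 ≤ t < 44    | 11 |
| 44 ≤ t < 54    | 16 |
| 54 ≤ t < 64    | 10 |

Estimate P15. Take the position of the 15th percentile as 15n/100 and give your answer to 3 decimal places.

Cumulative frequencies: 5, 12, 20, 31, 47, 57
n = 57; position = 15n/100 = 8.55.
This falls in the class 14 ≤ t < 24: L = 14, F = 5, f = 7, h = 10.
15th percentile ≈ 14 + ((8.55 − 5) / 7) × 10 = 19.0714

19.071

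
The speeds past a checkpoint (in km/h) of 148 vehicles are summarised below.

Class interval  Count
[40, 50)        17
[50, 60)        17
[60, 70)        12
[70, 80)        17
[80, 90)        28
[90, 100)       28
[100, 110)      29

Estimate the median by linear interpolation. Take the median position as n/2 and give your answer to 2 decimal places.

83.93

Cumulative frequencies: 17, 34, 46, 63, 91, 119, 148
n = 148; position = n/2 = 74.
This falls in the class [80, 90): L = 80, F = 63, f = 28, h = 10.
Median ≈ 80 + ((74 − 63) / 28) × 10 = 83.9286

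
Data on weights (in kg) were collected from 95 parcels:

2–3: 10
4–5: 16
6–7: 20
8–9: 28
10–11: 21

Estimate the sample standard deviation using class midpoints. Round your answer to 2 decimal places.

Midpoints: 2.5, 4.5, 6.5, 8.5, 10.5
n = 95, Σfm = 685.5, mean = 7.2158
Σfm² = 5569.75
Σf(m − x̄)² = Σfm² − (Σfm)²/n = 5569.75 − 685.5²/95 = 623.3263
Sample variance = 623.3263 / 94 = 6.6311
Standard deviation = √6.6311 = 2.5751

2.58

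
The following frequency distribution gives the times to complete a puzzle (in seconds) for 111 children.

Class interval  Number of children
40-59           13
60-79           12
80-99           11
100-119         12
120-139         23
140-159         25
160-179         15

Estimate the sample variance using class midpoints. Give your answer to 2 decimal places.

Midpoints: 49.5, 69.5, 89.5, 109.5, 129.5, 149.5, 169.5
n = 111, Σfm = 13034.5, mean = 117.4279
Σfm² = 1697237.75
Σf(m − x̄)² = Σfm² − (Σfm)²/n = 1697237.75 − 13034.5²/111 = 166623.4234
Sample variance = 166623.4234 / 110 = 1514.7584

1514.76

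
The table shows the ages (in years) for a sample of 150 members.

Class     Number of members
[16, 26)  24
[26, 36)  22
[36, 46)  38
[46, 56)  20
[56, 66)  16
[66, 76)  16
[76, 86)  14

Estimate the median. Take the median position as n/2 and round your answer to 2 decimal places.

Cumulative frequencies: 24, 46, 84, 104, 120, 136, 150
n = 150; position = n/2 = 75.
This falls in the class [36, 46): L = 36, F = 46, f = 38, h = 10.
Median ≈ 36 + ((75 − 46) / 38) × 10 = 43.6316

43.63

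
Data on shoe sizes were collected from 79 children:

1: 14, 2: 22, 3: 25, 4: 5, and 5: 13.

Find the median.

Cumulative frequencies: 14, 36, 61, 66, 79
n = 79, so the median is the value in position (n+1)/2 = 40.
Position 40 falls at value 3.

3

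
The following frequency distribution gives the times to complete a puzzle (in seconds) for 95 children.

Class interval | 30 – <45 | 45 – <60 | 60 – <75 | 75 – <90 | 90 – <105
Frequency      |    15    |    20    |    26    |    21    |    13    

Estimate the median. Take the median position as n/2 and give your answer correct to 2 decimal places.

Cumulative frequencies: 15, 35, 61, 82, 95
n = 95; position = n/2 = 47.5.
This falls in the class 60 – <75: L = 60, F = 35, f = 26, h = 15.
Median ≈ 60 + ((47.5 − 35) / 26) × 15 = 67.2115

67.21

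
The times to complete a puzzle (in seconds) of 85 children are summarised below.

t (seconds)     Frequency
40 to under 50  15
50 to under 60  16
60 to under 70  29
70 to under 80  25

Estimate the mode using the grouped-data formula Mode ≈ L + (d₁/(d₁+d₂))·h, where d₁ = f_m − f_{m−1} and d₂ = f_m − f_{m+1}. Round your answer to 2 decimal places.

Modal class: 60 to under 70 (highest frequency 29).
d₁ = 29 − 16 = 13, d₂ = 29 − 25 = 4
Mode ≈ 60 + (13/(13+4)) × 10 = 60 + 7.6471 = 67.6471

67.65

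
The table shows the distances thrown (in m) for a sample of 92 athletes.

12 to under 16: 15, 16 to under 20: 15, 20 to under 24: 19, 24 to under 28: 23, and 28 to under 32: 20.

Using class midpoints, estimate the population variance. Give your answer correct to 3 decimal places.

Midpoints: 14, 18, 22, 26, 30
n = 92, Σfm = 2096, mean = 22.7826
Σfm² = 50544
Σf(m − x̄)² = Σfm² − (Σfm)²/n = 50544 − 2096²/92 = 2791.6522
Population variance = 2791.6522 / 92 = 30.3440

30.344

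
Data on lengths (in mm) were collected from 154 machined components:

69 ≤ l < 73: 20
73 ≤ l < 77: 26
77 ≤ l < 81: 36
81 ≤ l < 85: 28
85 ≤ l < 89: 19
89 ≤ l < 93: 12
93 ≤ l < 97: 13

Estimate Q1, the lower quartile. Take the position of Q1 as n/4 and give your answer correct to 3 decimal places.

75.846

Cumulative frequencies: 20, 46, 82, 110, 129, 141, 154
n = 154; position = n/4 = 38.5.
This falls in the class 73 ≤ l < 77: L = 73, F = 20, f = 26, h = 4.
Lower quartile ≈ 73 + ((38.5 − 20) / 26) × 4 = 75.8462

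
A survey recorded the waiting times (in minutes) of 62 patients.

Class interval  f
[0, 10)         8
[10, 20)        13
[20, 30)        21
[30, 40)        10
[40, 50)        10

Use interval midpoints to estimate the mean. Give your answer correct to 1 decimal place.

25.2

Midpoints: 5, 15, 25, 35, 45
Σfm = 8×5 + 13×15 + 21×25 + 10×35 + 10×45 = 1560
n = Σf = 62
Mean = 1560 / 62 = 25.1613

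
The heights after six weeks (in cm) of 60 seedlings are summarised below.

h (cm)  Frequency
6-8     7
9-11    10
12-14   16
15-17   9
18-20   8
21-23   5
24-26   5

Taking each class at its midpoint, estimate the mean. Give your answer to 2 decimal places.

14.80

Midpoints: 7, 10, 13, 16, 19, 22, 25
Σfm = 7×7 + 10×10 + 16×13 + 9×16 + 8×19 + 5×22 + 5×25 = 888
n = Σf = 60
Mean = 888 / 60 = 14.8000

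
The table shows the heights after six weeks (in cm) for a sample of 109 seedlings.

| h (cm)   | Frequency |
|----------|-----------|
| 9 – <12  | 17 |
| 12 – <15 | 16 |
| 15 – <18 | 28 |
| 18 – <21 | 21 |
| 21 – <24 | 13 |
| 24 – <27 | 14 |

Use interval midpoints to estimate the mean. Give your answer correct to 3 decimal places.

17.573

Midpoints: 10.5, 13.5, 16.5, 19.5, 22.5, 25.5
Σfm = 17×10.5 + 16×13.5 + 28×16.5 + 21×19.5 + 13×22.5 + 14×25.5 = 1915.5
n = Σf = 109
Mean = 1915.5 / 109 = 17.5734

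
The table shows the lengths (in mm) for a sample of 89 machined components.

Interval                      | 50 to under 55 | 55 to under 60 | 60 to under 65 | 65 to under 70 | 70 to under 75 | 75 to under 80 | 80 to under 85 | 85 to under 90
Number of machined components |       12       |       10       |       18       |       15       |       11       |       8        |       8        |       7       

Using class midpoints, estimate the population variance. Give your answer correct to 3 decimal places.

Midpoints: 52.5, 57.5, 62.5, 67.5, 72.5, 77.5, 82.5, 87.5
n = 89, Σfm = 6032.5, mean = 67.7809
Σfm² = 418706.25
Σf(m − x̄)² = Σfm² − (Σfm)²/n = 418706.25 − 6032.5²/89 = 9817.9775
Population variance = 9817.9775 / 89 = 110.3144

110.314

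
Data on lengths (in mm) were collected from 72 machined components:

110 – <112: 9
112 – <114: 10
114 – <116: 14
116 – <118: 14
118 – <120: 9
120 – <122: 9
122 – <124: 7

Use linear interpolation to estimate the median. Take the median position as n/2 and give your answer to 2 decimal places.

Cumulative frequencies: 9, 19, 33, 47, 56, 65, 72
n = 72; position = n/2 = 36.
This falls in the class 116 – <118: L = 116, F = 33, f = 14, h = 2.
Median ≈ 116 + ((36 − 33) / 14) × 2 = 116.4286

116.43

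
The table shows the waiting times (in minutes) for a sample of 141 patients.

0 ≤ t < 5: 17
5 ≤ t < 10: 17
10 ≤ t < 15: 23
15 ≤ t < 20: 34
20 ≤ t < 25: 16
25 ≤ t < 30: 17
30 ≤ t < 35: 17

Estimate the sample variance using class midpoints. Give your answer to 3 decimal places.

Midpoints: 2.5, 7.5, 12.5, 17.5, 22.5, 27.5, 32.5
n = 141, Σfm = 2432.5, mean = 17.2518
Σfm² = 53981.25
Σf(m − x̄)² = Σfm² − (Σfm)²/n = 53981.25 − 2432.5²/141 = 12016.3121
Sample variance = 12016.3121 / 140 = 85.8308

85.831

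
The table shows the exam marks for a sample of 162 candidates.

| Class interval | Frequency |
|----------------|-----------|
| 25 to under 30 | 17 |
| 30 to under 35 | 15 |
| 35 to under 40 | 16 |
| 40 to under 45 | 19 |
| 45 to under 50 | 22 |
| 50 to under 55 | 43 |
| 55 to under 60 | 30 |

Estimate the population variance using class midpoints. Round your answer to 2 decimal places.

97.23

Midpoints: 27.5, 32.5, 37.5, 42.5, 47.5, 52.5, 57.5
n = 162, Σfm = 7390, mean = 45.6173
Σfm² = 352862.5
Σf(m − x̄)² = Σfm² − (Σfm)²/n = 352862.5 − 7390²/162 = 15750.7716
Population variance = 15750.7716 / 162 = 97.2270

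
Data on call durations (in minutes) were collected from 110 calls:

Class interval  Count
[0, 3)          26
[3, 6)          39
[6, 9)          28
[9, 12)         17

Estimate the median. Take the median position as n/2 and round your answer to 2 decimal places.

Cumulative frequencies: 26, 65, 93, 110
n = 110; position = n/2 = 55.
This falls in the class [3, 6): L = 3, F = 26, f = 39, h = 3.
Median ≈ 3 + ((55 − 26) / 39) × 3 = 5.2308

5.23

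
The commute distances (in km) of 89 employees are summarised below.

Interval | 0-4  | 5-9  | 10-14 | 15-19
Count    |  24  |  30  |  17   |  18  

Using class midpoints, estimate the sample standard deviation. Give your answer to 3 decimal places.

5.424

Midpoints: 2, 7, 12, 17
n = 89, Σfm = 768, mean = 8.6292
Σfm² = 9216
Σf(m − x̄)² = Σfm² − (Σfm)²/n = 9216 − 768²/89 = 2588.7640
Sample variance = 2588.7640 / 88 = 29.4178
Standard deviation = √29.4178 = 5.4238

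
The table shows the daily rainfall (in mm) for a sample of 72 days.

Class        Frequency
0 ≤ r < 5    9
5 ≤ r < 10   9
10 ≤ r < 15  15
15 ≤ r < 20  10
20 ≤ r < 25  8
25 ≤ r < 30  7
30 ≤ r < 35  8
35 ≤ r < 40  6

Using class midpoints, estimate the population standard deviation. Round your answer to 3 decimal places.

10.779

Midpoints: 2.5, 7.5, 12.5, 17.5, 22.5, 27.5, 32.5, 37.5
n = 72, Σfm = 1310, mean = 18.1944
Σfm² = 32200
Σf(m − x̄)² = Σfm² − (Σfm)²/n = 32200 − 1310²/72 = 8365.2778
Population variance = 8365.2778 / 72 = 116.1844
Standard deviation = √116.1844 = 10.7789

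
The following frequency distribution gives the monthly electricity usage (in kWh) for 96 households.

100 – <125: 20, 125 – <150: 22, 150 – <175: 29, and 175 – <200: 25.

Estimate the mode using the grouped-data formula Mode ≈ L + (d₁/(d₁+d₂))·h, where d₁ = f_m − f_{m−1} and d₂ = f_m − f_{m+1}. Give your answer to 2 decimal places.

Modal class: 150 – <175 (highest frequency 29).
d₁ = 29 − 22 = 7, d₂ = 29 − 25 = 4
Mode ≈ 150 + (7/(7+4)) × 25 = 150 + 15.9091 = 165.9091

165.91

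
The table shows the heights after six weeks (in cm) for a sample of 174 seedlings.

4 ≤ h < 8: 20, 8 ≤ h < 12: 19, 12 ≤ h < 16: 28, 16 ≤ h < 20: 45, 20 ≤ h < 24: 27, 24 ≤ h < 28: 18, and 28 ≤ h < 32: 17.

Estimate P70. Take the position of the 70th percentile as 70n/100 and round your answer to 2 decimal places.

21.45

Cumulative frequencies: 20, 39, 67, 112, 139, 157, 174
n = 174; position = 70n/100 = 121.8.
This falls in the class 20 ≤ h < 24: L = 20, F = 112, f = 27, h = 4.
70th percentile ≈ 20 + ((121.8 − 112) / 27) × 4 = 21.4519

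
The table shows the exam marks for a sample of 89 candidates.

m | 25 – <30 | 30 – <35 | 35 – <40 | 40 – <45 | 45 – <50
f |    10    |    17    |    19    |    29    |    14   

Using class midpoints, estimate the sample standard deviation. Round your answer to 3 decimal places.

Midpoints: 27.5, 32.5, 37.5, 42.5, 47.5
n = 89, Σfm = 3437.5, mean = 38.6236
Σfm² = 136206.25
Σf(m − x̄)² = Σfm² − (Σfm)²/n = 136206.25 − 3437.5²/89 = 3437.6404
Sample variance = 3437.6404 / 88 = 39.0641
Standard deviation = √39.0641 = 6.2501

6.250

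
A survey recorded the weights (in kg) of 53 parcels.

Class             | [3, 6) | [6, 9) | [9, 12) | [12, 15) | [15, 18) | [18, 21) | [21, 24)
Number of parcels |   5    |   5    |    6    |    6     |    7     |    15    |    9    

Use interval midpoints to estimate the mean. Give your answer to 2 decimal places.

Midpoints: 4.5, 7.5, 10.5, 13.5, 16.5, 19.5, 22.5
Σfm = 5×4.5 + 5×7.5 + 6×10.5 + 6×13.5 + 7×16.5 + 15×19.5 + 9×22.5 = 814.5
n = Σf = 53
Mean = 814.5 / 53 = 15.3679

15.37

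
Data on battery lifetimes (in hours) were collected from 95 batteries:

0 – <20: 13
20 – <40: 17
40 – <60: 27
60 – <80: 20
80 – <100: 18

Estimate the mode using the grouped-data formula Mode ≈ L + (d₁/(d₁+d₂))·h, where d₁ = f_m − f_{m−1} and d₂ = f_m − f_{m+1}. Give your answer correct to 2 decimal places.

Modal class: 40 – <60 (highest frequency 27).
d₁ = 27 − 17 = 10, d₂ = 27 − 20 = 7
Mode ≈ 40 + (10/(10+7)) × 20 = 40 + 11.7647 = 51.7647

51.76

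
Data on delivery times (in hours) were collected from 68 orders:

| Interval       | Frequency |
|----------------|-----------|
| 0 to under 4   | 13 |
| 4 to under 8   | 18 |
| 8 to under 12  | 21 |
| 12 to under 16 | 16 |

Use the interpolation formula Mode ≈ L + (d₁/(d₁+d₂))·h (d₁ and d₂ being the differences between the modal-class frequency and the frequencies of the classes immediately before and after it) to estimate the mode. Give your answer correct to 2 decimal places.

Modal class: 8 to under 12 (highest frequency 21).
d₁ = 21 − 18 = 3, d₂ = 21 − 16 = 5
Mode ≈ 8 + (3/(3+5)) × 4 = 8 + 1.5000 = 9.5000

9.50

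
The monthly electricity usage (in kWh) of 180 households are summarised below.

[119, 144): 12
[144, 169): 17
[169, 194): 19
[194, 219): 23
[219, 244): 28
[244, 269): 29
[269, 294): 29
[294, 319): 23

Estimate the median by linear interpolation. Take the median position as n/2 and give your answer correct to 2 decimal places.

Cumulative frequencies: 12, 29, 48, 71, 99, 128, 157, 180
n = 180; position = n/2 = 90.
This falls in the class [219, 244): L = 219, F = 71, f = 28, h = 25.
Median ≈ 219 + ((90 − 71) / 28) × 25 = 235.9643

235.96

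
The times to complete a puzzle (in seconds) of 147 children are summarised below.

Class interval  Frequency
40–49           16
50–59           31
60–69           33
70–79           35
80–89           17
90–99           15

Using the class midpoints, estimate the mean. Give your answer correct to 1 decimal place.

Midpoints: 44.5, 54.5, 64.5, 74.5, 84.5, 94.5
Σfm = 16×44.5 + 31×54.5 + 33×64.5 + 35×74.5 + 17×84.5 + 15×94.5 = 9991.5
n = Σf = 147
Mean = 9991.5 / 147 = 67.9694

68.0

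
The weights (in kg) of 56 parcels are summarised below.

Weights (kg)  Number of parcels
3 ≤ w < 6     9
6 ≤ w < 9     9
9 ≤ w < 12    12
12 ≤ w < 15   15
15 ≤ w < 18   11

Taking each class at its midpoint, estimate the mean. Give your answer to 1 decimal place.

11.0

Midpoints: 4.5, 7.5, 10.5, 13.5, 16.5
Σfm = 9×4.5 + 9×7.5 + 12×10.5 + 15×13.5 + 11×16.5 = 618
n = Σf = 56
Mean = 618 / 56 = 11.0357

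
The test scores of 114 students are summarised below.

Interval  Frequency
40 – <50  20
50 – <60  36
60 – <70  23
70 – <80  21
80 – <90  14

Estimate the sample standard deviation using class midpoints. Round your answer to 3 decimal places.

Midpoints: 45, 55, 65, 75, 85
n = 114, Σfm = 7140, mean = 62.6316
Σfm² = 465850
Σf(m − x̄)² = Σfm² − (Σfm)²/n = 465850 − 7140²/114 = 18660.5263
Sample variance = 18660.5263 / 113 = 165.1374
Standard deviation = √165.1374 = 12.8506

12.851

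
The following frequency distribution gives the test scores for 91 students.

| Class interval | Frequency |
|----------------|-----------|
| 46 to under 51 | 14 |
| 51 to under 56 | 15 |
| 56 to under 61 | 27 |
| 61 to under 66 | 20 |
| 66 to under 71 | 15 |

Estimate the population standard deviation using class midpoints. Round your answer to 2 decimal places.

6.43

Midpoints: 48.5, 53.5, 58.5, 63.5, 68.5
n = 91, Σfm = 5358.5, mean = 58.8846
Σfm² = 319294.75
Σf(m − x̄)² = Σfm² − (Σfm)²/n = 319294.75 − 5358.5²/91 = 3761.5385
Population variance = 3761.5385 / 91 = 41.3356
Standard deviation = √41.3356 = 6.4293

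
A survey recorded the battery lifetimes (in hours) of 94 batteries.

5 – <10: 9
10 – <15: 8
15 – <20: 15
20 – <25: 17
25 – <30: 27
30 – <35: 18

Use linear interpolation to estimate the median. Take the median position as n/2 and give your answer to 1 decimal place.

24.4

Cumulative frequencies: 9, 17, 32, 49, 76, 94
n = 94; position = n/2 = 47.
This falls in the class 20 – <25: L = 20, F = 32, f = 17, h = 5.
Median ≈ 20 + ((47 − 32) / 17) × 5 = 24.4118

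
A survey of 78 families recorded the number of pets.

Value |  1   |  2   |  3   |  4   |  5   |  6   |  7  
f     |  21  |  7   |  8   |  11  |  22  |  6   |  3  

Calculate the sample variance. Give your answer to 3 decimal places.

Values: 1, 2, 3, 4, 5, 6, 7
n = 78, Σfx = 270, mean = 3.4615
Σfx² = 1210
Σf(x − x̄)² = Σfx² − (Σfx)²/n = 1210 − 270²/78 = 275.3846
Sample variance = 275.3846 / 77 = 3.5764

3.576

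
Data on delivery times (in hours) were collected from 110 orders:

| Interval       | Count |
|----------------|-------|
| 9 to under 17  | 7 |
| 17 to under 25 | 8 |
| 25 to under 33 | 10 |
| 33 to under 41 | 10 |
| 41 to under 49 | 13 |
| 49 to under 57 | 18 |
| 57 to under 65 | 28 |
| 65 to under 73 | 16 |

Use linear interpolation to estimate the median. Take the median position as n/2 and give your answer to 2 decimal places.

Cumulative frequencies: 7, 15, 25, 35, 48, 66, 94, 110
n = 110; position = n/2 = 55.
This falls in the class 49 to under 57: L = 49, F = 48, f = 18, h = 8.
Median ≈ 49 + ((55 − 48) / 18) × 8 = 52.1111

52.11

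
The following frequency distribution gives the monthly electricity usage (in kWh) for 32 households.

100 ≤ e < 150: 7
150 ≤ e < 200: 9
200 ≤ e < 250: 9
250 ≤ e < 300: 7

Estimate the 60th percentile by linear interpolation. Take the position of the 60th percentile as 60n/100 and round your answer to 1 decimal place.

Cumulative frequencies: 7, 16, 25, 32
n = 32; position = 60n/100 = 19.2.
This falls in the class 200 ≤ e < 250: L = 200, F = 16, f = 9, h = 50.
60th percentile ≈ 200 + ((19.2 − 16) / 9) × 50 = 217.7778

217.8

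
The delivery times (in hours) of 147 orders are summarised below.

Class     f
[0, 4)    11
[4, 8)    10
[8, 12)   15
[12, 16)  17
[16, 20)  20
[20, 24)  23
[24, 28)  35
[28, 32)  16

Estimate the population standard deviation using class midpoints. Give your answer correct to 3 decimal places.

8.394

Midpoints: 2, 6, 10, 14, 18, 22, 26, 30
n = 147, Σfm = 2726, mean = 18.5442
Σfm² = 60908
Σf(m − x̄)² = Σfm² − (Σfm)²/n = 60908 − 2726²/147 = 10356.4626
Population variance = 10356.4626 / 147 = 70.4521
Standard deviation = √70.4521 = 8.3936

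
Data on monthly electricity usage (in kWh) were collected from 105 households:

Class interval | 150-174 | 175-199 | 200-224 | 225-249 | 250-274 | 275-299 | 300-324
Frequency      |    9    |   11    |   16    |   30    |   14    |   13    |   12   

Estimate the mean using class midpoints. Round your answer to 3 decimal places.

239.619

Midpoints: 162, 187, 212, 237, 262, 287, 312
Σfm = 9×162 + 11×187 + 16×212 + 30×237 + 14×262 + 13×287 + 12×312 = 25160
n = Σf = 105
Mean = 25160 / 105 = 239.6190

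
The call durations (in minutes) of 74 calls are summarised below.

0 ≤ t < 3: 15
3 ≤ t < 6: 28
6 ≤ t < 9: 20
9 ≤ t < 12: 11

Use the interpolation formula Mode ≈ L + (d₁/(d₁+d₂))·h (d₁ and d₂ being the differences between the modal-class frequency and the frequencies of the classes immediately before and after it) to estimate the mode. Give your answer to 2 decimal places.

4.86

Modal class: 3 ≤ t < 6 (highest frequency 28).
d₁ = 28 − 15 = 13, d₂ = 28 − 20 = 8
Mode ≈ 3 + (13/(13+8)) × 3 = 3 + 1.8571 = 4.8571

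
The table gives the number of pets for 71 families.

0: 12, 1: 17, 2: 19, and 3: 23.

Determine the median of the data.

2

Cumulative frequencies: 12, 29, 48, 71
n = 71, so the median is the value in position (n+1)/2 = 36.
Position 36 falls at value 2.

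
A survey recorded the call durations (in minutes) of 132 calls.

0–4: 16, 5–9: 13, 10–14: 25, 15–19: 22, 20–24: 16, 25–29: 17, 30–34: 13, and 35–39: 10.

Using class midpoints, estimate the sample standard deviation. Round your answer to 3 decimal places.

Midpoints: 2, 7, 12, 17, 22, 27, 32, 37
n = 132, Σfm = 2394, mean = 18.1364
Σfm² = 57798
Σf(m − x̄)² = Σfm² − (Σfm)²/n = 57798 − 2394²/132 = 14379.5455
Sample variance = 14379.5455 / 131 = 109.7675
Standard deviation = √109.7675 = 10.4770

10.477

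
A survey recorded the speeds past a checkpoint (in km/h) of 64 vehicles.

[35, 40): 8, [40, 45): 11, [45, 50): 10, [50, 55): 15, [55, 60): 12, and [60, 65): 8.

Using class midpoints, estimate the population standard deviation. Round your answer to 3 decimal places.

Midpoints: 37.5, 42.5, 47.5, 52.5, 57.5, 62.5
n = 64, Σfm = 3220, mean = 50.3125
Σfm² = 165950
Σf(m − x̄)² = Σfm² − (Σfm)²/n = 165950 − 3220²/64 = 3943.7500
Population variance = 3943.7500 / 64 = 61.6211
Standard deviation = √61.6211 = 7.8499

7.850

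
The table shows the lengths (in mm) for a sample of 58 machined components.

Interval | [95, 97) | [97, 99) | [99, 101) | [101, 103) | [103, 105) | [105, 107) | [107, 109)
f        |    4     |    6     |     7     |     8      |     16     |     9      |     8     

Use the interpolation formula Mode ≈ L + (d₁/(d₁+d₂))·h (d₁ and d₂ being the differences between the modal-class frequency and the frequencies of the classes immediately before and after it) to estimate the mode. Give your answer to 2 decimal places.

Modal class: [103, 105) (highest frequency 16).
d₁ = 16 − 8 = 8, d₂ = 16 − 9 = 7
Mode ≈ 103 + (8/(8+7)) × 2 = 103 + 1.0667 = 104.0667

104.07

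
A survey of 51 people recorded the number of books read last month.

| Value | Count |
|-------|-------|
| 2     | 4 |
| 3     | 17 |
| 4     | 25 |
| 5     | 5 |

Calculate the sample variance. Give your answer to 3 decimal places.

Values: 2, 3, 4, 5
n = 51, Σfx = 184, mean = 3.6078
Σfx² = 694
Σf(x − x̄)² = Σfx² − (Σfx)²/n = 694 − 184²/51 = 30.1569
Sample variance = 30.1569 / 50 = 0.6031

0.603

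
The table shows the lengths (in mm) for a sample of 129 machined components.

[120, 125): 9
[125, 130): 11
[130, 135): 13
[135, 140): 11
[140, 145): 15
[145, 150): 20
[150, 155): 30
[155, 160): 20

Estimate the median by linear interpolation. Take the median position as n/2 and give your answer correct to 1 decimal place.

146.4

Cumulative frequencies: 9, 20, 33, 44, 59, 79, 109, 129
n = 129; position = n/2 = 64.5.
This falls in the class [145, 150): L = 145, F = 59, f = 20, h = 5.
Median ≈ 145 + ((64.5 − 59) / 20) × 5 = 146.3750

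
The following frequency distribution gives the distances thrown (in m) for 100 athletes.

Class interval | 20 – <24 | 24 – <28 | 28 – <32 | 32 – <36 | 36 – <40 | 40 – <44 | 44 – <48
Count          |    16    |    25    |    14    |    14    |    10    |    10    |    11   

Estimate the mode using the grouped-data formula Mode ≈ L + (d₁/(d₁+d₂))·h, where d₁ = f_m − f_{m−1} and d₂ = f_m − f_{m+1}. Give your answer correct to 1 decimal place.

25.8

Modal class: 24 – <28 (highest frequency 25).
d₁ = 25 − 16 = 9, d₂ = 25 − 14 = 11
Mode ≈ 24 + (9/(9+11)) × 4 = 24 + 1.8000 = 25.8000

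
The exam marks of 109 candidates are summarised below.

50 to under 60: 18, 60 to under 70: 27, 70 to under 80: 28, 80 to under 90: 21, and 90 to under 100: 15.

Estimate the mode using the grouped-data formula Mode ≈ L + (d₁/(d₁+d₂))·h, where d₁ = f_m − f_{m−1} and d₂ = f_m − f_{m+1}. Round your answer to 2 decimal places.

71.25

Modal class: 70 to under 80 (highest frequency 28).
d₁ = 28 − 27 = 1, d₂ = 28 − 21 = 7
Mode ≈ 70 + (1/(1+7)) × 10 = 70 + 1.2500 = 71.2500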